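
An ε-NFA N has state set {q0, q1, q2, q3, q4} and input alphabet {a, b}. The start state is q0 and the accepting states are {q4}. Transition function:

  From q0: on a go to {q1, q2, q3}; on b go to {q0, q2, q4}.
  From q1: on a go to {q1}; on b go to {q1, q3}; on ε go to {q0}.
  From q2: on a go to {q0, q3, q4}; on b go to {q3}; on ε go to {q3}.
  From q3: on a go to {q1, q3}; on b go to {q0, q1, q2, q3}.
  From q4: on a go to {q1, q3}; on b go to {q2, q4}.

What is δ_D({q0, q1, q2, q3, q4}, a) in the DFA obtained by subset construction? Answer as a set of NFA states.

δ(q0,a) = {q1, q2, q3}; δ(q1,a) = {q1}; δ(q2,a) = {q0, q3, q4}; δ(q3,a) = {q1, q3}; δ(q4,a) = {q1, q3}.
Union: {q0, q1, q2, q3, q4}.

{q0, q1, q2, q3, q4}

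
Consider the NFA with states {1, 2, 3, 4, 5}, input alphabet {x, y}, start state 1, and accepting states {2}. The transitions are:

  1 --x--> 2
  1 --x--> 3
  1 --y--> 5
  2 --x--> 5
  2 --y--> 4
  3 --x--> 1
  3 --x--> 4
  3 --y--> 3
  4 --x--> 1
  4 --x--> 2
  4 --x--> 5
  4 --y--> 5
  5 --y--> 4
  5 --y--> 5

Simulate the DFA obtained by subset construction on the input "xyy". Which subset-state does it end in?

Start: {1}.
δ(1,x) = {2, 3}.
Union: {2, 3}.
After x: {2, 3}.
δ(2,y) = {4}; δ(3,y) = {3}.
Union: {3, 4}.
After y: {3, 4}.
δ(3,y) = {3}; δ(4,y) = {5}.
Union: {3, 5}.
After y: {3, 5}.

{3, 5}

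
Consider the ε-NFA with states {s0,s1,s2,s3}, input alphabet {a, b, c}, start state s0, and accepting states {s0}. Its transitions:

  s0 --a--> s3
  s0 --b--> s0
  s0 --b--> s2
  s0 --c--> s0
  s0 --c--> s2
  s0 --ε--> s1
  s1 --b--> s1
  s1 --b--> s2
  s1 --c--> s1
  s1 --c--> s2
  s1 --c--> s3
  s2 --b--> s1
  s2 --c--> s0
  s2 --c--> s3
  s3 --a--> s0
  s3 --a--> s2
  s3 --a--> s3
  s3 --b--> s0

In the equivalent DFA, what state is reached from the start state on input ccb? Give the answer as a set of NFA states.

Start: {s0,s1}.
δ(s0,c) = {s0,s2}; δ(s1,c) = {s1,s2,s3}.
Union: {s0,s1,s2,s3}.
After c: {s0,s1,s2,s3}.
δ(s0,c) = {s0,s2}; δ(s1,c) = {s1,s2,s3}; δ(s2,c) = {s0,s3}; δ(s3,c) = ∅.
Union: {s0,s1,s2,s3}.
After c: {s0,s1,s2,s3}.
δ(s0,b) = {s0,s2}; δ(s1,b) = {s1,s2}; δ(s2,b) = {s1}; δ(s3,b) = {s0}.
Union: {s0,s1,s2}.
After b: {s0,s1,s2}.

{s0,s1,s2}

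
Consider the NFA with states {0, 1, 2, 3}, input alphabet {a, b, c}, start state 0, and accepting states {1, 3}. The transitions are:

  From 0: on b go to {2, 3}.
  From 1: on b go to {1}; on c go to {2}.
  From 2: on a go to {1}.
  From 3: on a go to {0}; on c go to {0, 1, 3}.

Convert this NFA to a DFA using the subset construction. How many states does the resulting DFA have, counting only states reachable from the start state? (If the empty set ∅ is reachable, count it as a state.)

9

Start state of the DFA: {0}.
{0} --a--> ∅  [new]
{0} --b--> {2, 3}  [new]
{0} --c--> ∅  [seen]
∅ --a--> ∅  [seen]
∅ --b--> ∅  [seen]
∅ --c--> ∅  [seen]
{2, 3} --a--> {0, 1}  [new]
{2, 3} --b--> ∅  [seen]
{2, 3} --c--> {0, 1, 3}  [new]
{0, 1} --a--> ∅  [seen]
{0, 1} --b--> {1, 2, 3}  [new]
{0, 1} --c--> {2}  [new]
{0, 1, 3} --a--> {0}  [seen]
{0, 1, 3} --b--> {1, 2, 3}  [seen]
{0, 1, 3} --c--> {0, 1, 2, 3}  [new]
{1, 2, 3} --a--> {0, 1}  [seen]
{1, 2, 3} --b--> {1}  [new]
{1, 2, 3} --c--> {0, 1, 2, 3}  [seen]
{2} --a--> {1}  [seen]
{2} --b--> ∅  [seen]
{2} --c--> ∅  [seen]
{0, 1, 2, 3} --a--> {0, 1}  [seen]
{0, 1, 2, 3} --b--> {1, 2, 3}  [seen]
{0, 1, 2, 3} --c--> {0, 1, 2, 3}  [seen]
{1} --a--> ∅  [seen]
{1} --b--> {1}  [seen]
{1} --c--> {2}  [seen]
Reachable DFA states: {0}, ∅, {2, 3}, {0, 1}, {0, 1, 3}, {1, 2, 3}, {2}, {0, 1, 2, 3}, {1}.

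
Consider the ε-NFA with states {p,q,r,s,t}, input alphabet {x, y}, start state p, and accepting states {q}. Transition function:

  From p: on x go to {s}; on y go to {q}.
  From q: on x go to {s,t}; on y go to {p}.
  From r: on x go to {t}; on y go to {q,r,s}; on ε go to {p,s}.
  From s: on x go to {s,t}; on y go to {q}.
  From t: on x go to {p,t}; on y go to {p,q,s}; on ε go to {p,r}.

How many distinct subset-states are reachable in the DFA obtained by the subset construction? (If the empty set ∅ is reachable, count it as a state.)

5

Start state of the DFA: {p} (ε-closure of the NFA start).
{p} --x--> {s}  [new]
{p} --y--> {q}  [new]
{s} --x--> {p,r,s,t}  [new]
{s} --y--> {q}  [seen]
{q} --x--> {p,r,s,t}  [seen]
{q} --y--> {p}  [seen]
{p,r,s,t} --x--> {p,r,s,t}  [seen]
{p,r,s,t} --y--> {p,q,r,s}  [new]
{p,q,r,s} --x--> {p,r,s,t}  [seen]
{p,q,r,s} --y--> {p,q,r,s}  [seen]
Reachable DFA states: {p}, {s}, {q}, {p,r,s,t}, {p,q,r,s}.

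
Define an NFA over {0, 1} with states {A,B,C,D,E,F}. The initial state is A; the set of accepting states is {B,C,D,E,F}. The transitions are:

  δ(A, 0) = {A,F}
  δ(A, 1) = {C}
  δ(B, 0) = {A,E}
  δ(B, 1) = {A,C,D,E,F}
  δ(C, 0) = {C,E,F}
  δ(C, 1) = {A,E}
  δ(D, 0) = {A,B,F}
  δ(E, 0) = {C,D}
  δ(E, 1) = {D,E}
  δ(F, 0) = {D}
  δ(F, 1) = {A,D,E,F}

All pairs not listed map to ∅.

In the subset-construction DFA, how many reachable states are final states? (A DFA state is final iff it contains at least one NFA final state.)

Start state of the DFA: {A}.
{A} --0--> {A,F}  [new]
{A} --1--> {C}  [new]
{A,F} --0--> {A,D,F}  [new]
{A,F} --1--> {A,C,D,E,F}  [new]
{C} --0--> {C,E,F}  [new]
{C} --1--> {A,E}  [new]
{A,D,F} --0--> {A,B,D,F}  [new]
{A,D,F} --1--> {A,C,D,E,F}  [seen]
{A,C,D,E,F} --0--> {A,B,C,D,E,F}  [new]
{A,C,D,E,F} --1--> {A,C,D,E,F}  [seen]
{C,E,F} --0--> {C,D,E,F}  [new]
{C,E,F} --1--> {A,D,E,F}  [new]
{A,E} --0--> {A,C,D,F}  [new]
{A,E} --1--> {C,D,E}  [new]
{A,B,D,F} --0--> {A,B,D,E,F}  [new]
{A,B,D,F} --1--> {A,C,D,E,F}  [seen]
{A,B,C,D,E,F} --0--> {A,B,C,D,E,F}  [seen]
{A,B,C,D,E,F} --1--> {A,C,D,E,F}  [seen]
{C,D,E,F} --0--> {A,B,C,D,E,F}  [seen]
{C,D,E,F} --1--> {A,D,E,F}  [seen]
{A,D,E,F} --0--> {A,B,C,D,F}  [new]
{A,D,E,F} --1--> {A,C,D,E,F}  [seen]
{A,C,D,F} --0--> {A,B,C,D,E,F}  [seen]
{A,C,D,F} --1--> {A,C,D,E,F}  [seen]
{C,D,E} --0--> {A,B,C,D,E,F}  [seen]
{C,D,E} --1--> {A,D,E}  [new]
{A,B,D,E,F} --0--> {A,B,C,D,E,F}  [seen]
{A,B,D,E,F} --1--> {A,C,D,E,F}  [seen]
{A,B,C,D,F} --0--> {A,B,C,D,E,F}  [seen]
{A,B,C,D,F} --1--> {A,C,D,E,F}  [seen]
{A,D,E} --0--> {A,B,C,D,F}  [seen]
{A,D,E} --1--> {C,D,E}  [seen]
Reachable DFA states: {A}, {A,F}, {C}, {A,D,F}, {A,C,D,E,F}, {C,E,F}, {A,E}, {A,B,D,F}, {A,B,C,D,E,F}, {C,D,E,F}, {A,D,E,F}, {A,C,D,F}, {C,D,E}, {A,B,D,E,F}, {A,B,C,D,F}, {A,D,E}.
Accepting DFA states (contain an NFA accepting state): {A,F}, {C}, {A,D,F}, {A,C,D,E,F}, {C,E,F}, {A,E}, {A,B,D,F}, {A,B,C,D,E,F}, {C,D,E,F}, {A,D,E,F}, {A,C,D,F}, {C,D,E}, {A,B,D,E,F}, {A,B,C,D,F}, {A,D,E}.

15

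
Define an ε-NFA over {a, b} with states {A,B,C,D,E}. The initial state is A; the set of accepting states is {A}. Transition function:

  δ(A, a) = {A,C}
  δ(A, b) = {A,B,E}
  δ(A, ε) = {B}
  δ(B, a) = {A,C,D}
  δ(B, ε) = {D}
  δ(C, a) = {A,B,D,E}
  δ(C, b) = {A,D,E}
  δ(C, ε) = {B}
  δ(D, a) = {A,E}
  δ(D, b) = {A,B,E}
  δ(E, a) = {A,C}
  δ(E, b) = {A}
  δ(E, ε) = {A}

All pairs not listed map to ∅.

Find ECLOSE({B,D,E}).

Begin with {B,D,E}.
E →ε {A}; add A.
ε-closure = {A,B,D,E}.

{A,B,D,E}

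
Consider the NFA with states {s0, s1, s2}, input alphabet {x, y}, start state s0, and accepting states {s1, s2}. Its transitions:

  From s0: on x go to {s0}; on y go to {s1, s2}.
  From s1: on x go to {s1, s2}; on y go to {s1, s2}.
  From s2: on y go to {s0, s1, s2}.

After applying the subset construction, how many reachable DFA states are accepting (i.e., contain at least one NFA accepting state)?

Start state of the DFA: {s0}.
{s0} --x--> {s0}  [seen]
{s0} --y--> {s1, s2}  [new]
{s1, s2} --x--> {s1, s2}  [seen]
{s1, s2} --y--> {s0, s1, s2}  [new]
{s0, s1, s2} --x--> {s0, s1, s2}  [seen]
{s0, s1, s2} --y--> {s0, s1, s2}  [seen]
Reachable DFA states: {s0}, {s1, s2}, {s0, s1, s2}.
Accepting DFA states (contain an NFA accepting state): {s1, s2}, {s0, s1, s2}.

2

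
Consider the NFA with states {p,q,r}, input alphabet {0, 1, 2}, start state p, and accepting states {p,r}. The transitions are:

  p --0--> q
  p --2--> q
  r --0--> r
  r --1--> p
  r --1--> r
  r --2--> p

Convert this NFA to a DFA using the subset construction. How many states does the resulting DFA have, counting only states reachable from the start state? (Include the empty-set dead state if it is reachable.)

Start state of the DFA: {p}.
{p} --0--> {q}  [new]
{p} --1--> ∅  [new]
{p} --2--> {q}  [seen]
{q} --0--> ∅  [seen]
{q} --1--> ∅  [seen]
{q} --2--> ∅  [seen]
∅ --0--> ∅  [seen]
∅ --1--> ∅  [seen]
∅ --2--> ∅  [seen]
Reachable DFA states: {p}, {q}, ∅.

3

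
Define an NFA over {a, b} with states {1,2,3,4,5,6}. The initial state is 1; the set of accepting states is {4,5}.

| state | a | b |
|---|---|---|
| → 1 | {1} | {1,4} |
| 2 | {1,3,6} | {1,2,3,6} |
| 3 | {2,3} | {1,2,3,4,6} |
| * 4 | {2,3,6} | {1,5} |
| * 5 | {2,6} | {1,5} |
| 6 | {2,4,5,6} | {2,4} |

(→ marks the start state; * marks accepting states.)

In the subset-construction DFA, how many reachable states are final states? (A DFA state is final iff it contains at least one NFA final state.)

Start state of the DFA: {1}.
{1} --a--> {1}  [seen]
{1} --b--> {1,4}  [new]
{1,4} --a--> {1,2,3,6}  [new]
{1,4} --b--> {1,4,5}  [new]
{1,2,3,6} --a--> {1,2,3,4,5,6}  [new]
{1,2,3,6} --b--> {1,2,3,4,6}  [new]
{1,4,5} --a--> {1,2,3,6}  [seen]
{1,4,5} --b--> {1,4,5}  [seen]
{1,2,3,4,5,6} --a--> {1,2,3,4,5,6}  [seen]
{1,2,3,4,5,6} --b--> {1,2,3,4,5,6}  [seen]
{1,2,3,4,6} --a--> {1,2,3,4,5,6}  [seen]
{1,2,3,4,6} --b--> {1,2,3,4,5,6}  [seen]
Reachable DFA states: {1}, {1,4}, {1,2,3,6}, {1,4,5}, {1,2,3,4,5,6}, {1,2,3,4,6}.
Accepting DFA states (contain an NFA accepting state): {1,4}, {1,4,5}, {1,2,3,4,5,6}, {1,2,3,4,6}.

4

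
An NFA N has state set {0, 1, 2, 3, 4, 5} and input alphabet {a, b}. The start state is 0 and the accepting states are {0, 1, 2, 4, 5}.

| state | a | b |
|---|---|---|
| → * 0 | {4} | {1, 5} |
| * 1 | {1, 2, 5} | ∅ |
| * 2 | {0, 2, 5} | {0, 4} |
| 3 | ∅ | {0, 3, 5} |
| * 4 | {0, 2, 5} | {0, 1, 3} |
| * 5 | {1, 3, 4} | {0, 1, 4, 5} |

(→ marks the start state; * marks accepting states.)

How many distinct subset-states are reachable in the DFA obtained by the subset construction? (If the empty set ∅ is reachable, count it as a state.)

Start state of the DFA: {0}.
{0} --a--> {4}  [new]
{0} --b--> {1, 5}  [new]
{4} --a--> {0, 2, 5}  [new]
{4} --b--> {0, 1, 3}  [new]
{1, 5} --a--> {1, 2, 3, 4, 5}  [new]
{1, 5} --b--> {0, 1, 4, 5}  [new]
{0, 2, 5} --a--> {0, 1, 2, 3, 4, 5}  [new]
{0, 2, 5} --b--> {0, 1, 4, 5}  [seen]
{0, 1, 3} --a--> {1, 2, 4, 5}  [new]
{0, 1, 3} --b--> {0, 1, 3, 5}  [new]
{1, 2, 3, 4, 5} --a--> {0, 1, 2, 3, 4, 5}  [seen]
{1, 2, 3, 4, 5} --b--> {0, 1, 3, 4, 5}  [new]
{0, 1, 4, 5} --a--> {0, 1, 2, 3, 4, 5}  [seen]
{0, 1, 4, 5} --b--> {0, 1, 3, 4, 5}  [seen]
{0, 1, 2, 3, 4, 5} --a--> {0, 1, 2, 3, 4, 5}  [seen]
{0, 1, 2, 3, 4, 5} --b--> {0, 1, 3, 4, 5}  [seen]
{1, 2, 4, 5} --a--> {0, 1, 2, 3, 4, 5}  [seen]
{1, 2, 4, 5} --b--> {0, 1, 3, 4, 5}  [seen]
{0, 1, 3, 5} --a--> {1, 2, 3, 4, 5}  [seen]
{0, 1, 3, 5} --b--> {0, 1, 3, 4, 5}  [seen]
{0, 1, 3, 4, 5} --a--> {0, 1, 2, 3, 4, 5}  [seen]
{0, 1, 3, 4, 5} --b--> {0, 1, 3, 4, 5}  [seen]
Reachable DFA states: {0}, {4}, {1, 5}, {0, 2, 5}, {0, 1, 3}, {1, 2, 3, 4, 5}, {0, 1, 4, 5}, {0, 1, 2, 3, 4, 5}, {1, 2, 4, 5}, {0, 1, 3, 5}, {0, 1, 3, 4, 5}.

11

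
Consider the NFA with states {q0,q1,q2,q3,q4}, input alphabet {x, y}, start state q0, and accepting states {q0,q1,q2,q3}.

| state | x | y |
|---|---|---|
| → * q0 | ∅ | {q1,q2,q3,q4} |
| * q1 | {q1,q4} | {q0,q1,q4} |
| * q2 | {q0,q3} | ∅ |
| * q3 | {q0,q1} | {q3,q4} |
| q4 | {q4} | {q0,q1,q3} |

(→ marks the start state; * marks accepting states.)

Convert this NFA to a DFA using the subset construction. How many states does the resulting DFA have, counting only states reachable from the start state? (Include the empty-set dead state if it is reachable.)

Start state of the DFA: {q0}.
{q0} --x--> ∅  [new]
{q0} --y--> {q1,q2,q3,q4}  [new]
∅ --x--> ∅  [seen]
∅ --y--> ∅  [seen]
{q1,q2,q3,q4} --x--> {q0,q1,q3,q4}  [new]
{q1,q2,q3,q4} --y--> {q0,q1,q3,q4}  [seen]
{q0,q1,q3,q4} --x--> {q0,q1,q4}  [new]
{q0,q1,q3,q4} --y--> {q0,q1,q2,q3,q4}  [new]
{q0,q1,q4} --x--> {q1,q4}  [new]
{q0,q1,q4} --y--> {q0,q1,q2,q3,q4}  [seen]
{q0,q1,q2,q3,q4} --x--> {q0,q1,q3,q4}  [seen]
{q0,q1,q2,q3,q4} --y--> {q0,q1,q2,q3,q4}  [seen]
{q1,q4} --x--> {q1,q4}  [seen]
{q1,q4} --y--> {q0,q1,q3,q4}  [seen]
Reachable DFA states: {q0}, ∅, {q1,q2,q3,q4}, {q0,q1,q3,q4}, {q0,q1,q4}, {q0,q1,q2,q3,q4}, {q1,q4}.

7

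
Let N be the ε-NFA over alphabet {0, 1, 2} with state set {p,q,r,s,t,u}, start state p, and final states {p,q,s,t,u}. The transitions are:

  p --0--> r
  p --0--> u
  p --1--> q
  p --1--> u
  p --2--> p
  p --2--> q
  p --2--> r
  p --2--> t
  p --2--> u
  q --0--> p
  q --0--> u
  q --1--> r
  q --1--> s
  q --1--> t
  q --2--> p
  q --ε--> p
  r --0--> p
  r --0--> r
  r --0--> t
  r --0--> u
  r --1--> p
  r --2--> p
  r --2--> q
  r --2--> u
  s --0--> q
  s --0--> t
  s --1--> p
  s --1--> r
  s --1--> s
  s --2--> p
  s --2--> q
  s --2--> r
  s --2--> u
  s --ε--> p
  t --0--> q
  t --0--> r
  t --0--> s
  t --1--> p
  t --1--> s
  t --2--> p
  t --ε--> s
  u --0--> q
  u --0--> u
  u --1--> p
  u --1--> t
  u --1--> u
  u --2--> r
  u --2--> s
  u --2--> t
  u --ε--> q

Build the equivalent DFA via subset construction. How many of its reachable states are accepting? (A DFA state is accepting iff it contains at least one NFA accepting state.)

4

Start state of the DFA: {p} (ε-closure of the NFA start).
{p} --0--> {p,q,r,u}  [new]
{p} --1--> {p,q,u}  [new]
{p} --2--> {p,q,r,s,t,u}  [new]
{p,q,r,u} --0--> {p,q,r,s,t,u}  [seen]
{p,q,r,u} --1--> {p,q,r,s,t,u}  [seen]
{p,q,r,u} --2--> {p,q,r,s,t,u}  [seen]
{p,q,u} --0--> {p,q,r,u}  [seen]
{p,q,u} --1--> {p,q,r,s,t,u}  [seen]
{p,q,u} --2--> {p,q,r,s,t,u}  [seen]
{p,q,r,s,t,u} --0--> {p,q,r,s,t,u}  [seen]
{p,q,r,s,t,u} --1--> {p,q,r,s,t,u}  [seen]
{p,q,r,s,t,u} --2--> {p,q,r,s,t,u}  [seen]
Reachable DFA states: {p}, {p,q,r,u}, {p,q,u}, {p,q,r,s,t,u}.
Accepting DFA states (contain an NFA accepting state): {p}, {p,q,r,u}, {p,q,u}, {p,q,r,s,t,u}.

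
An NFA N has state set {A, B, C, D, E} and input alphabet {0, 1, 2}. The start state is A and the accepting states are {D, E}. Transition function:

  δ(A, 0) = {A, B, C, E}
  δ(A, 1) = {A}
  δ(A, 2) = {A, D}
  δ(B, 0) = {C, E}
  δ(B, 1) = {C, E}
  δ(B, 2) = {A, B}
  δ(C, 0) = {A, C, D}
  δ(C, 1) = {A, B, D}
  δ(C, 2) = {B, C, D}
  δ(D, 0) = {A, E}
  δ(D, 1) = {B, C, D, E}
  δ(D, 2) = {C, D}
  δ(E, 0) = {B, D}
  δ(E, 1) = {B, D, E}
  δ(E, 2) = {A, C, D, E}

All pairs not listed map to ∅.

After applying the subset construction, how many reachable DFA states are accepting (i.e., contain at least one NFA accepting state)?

Start state of the DFA: {A}.
{A} --0--> {A, B, C, E}  [new]
{A} --1--> {A}  [seen]
{A} --2--> {A, D}  [new]
{A, B, C, E} --0--> {A, B, C, D, E}  [new]
{A, B, C, E} --1--> {A, B, C, D, E}  [seen]
{A, B, C, E} --2--> {A, B, C, D, E}  [seen]
{A, D} --0--> {A, B, C, E}  [seen]
{A, D} --1--> {A, B, C, D, E}  [seen]
{A, D} --2--> {A, C, D}  [new]
{A, B, C, D, E} --0--> {A, B, C, D, E}  [seen]
{A, B, C, D, E} --1--> {A, B, C, D, E}  [seen]
{A, B, C, D, E} --2--> {A, B, C, D, E}  [seen]
{A, C, D} --0--> {A, B, C, D, E}  [seen]
{A, C, D} --1--> {A, B, C, D, E}  [seen]
{A, C, D} --2--> {A, B, C, D}  [new]
{A, B, C, D} --0--> {A, B, C, D, E}  [seen]
{A, B, C, D} --1--> {A, B, C, D, E}  [seen]
{A, B, C, D} --2--> {A, B, C, D}  [seen]
Reachable DFA states: {A}, {A, B, C, E}, {A, D}, {A, B, C, D, E}, {A, C, D}, {A, B, C, D}.
Accepting DFA states (contain an NFA accepting state): {A, B, C, E}, {A, D}, {A, B, C, D, E}, {A, C, D}, {A, B, C, D}.

5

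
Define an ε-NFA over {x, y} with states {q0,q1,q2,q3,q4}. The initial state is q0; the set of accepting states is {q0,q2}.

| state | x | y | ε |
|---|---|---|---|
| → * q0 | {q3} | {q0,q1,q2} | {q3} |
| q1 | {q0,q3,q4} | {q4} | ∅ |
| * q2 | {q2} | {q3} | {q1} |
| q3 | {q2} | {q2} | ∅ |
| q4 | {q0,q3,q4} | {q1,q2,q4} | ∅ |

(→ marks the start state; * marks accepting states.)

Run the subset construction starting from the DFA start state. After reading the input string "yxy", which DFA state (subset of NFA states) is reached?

Start: {q0,q3}.
δ(q0,y) = {q0,q1,q2}; δ(q3,y) = {q2}.
Union: {q0,q1,q2}.
ε-closure gives {q0,q1,q2,q3}.
After y: {q0,q1,q2,q3}.
δ(q0,x) = {q3}; δ(q1,x) = {q0,q3,q4}; δ(q2,x) = {q2}; δ(q3,x) = {q2}.
Union: {q0,q2,q3,q4}.
ε-closure gives {q0,q1,q2,q3,q4}.
After x: {q0,q1,q2,q3,q4}.
δ(q0,y) = {q0,q1,q2}; δ(q1,y) = {q4}; δ(q2,y) = {q3}; δ(q3,y) = {q2}; δ(q4,y) = {q1,q2,q4}.
Union: {q0,q1,q2,q3,q4}.
After y: {q0,q1,q2,q3,q4}.

{q0,q1,q2,q3,q4}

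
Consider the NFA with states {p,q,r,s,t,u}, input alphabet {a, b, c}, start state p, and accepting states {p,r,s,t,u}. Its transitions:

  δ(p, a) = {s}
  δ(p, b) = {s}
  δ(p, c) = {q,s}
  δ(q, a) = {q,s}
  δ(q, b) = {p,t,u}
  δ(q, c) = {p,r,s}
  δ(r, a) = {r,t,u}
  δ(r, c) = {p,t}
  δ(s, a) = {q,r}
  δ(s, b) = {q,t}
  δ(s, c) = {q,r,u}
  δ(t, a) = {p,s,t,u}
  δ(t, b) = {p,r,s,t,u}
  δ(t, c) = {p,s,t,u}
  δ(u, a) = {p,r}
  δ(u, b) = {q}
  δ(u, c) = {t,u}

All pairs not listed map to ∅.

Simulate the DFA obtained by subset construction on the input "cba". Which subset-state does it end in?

{p,q,r,s,t,u}

Start: {p}.
δ(p,c) = {q,s}.
Union: {q,s}.
After c: {q,s}.
δ(q,b) = {p,t,u}; δ(s,b) = {q,t}.
Union: {p,q,t,u}.
After b: {p,q,t,u}.
δ(p,a) = {s}; δ(q,a) = {q,s}; δ(t,a) = {p,s,t,u}; δ(u,a) = {p,r}.
Union: {p,q,r,s,t,u}.
After a: {p,q,r,s,t,u}.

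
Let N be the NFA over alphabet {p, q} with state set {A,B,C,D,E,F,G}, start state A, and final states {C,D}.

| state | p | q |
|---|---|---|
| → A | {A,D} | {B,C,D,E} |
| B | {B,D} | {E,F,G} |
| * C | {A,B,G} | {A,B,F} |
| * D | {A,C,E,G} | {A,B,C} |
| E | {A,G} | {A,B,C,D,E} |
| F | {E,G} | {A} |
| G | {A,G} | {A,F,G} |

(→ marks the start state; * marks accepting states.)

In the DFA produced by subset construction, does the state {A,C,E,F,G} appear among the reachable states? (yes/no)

no

Start state of the DFA: {A}.
{A} --p--> {A,D}  [new]
{A} --q--> {B,C,D,E}  [new]
{A,D} --p--> {A,C,D,E,G}  [new]
{A,D} --q--> {A,B,C,D,E}  [new]
{B,C,D,E} --p--> {A,B,C,D,E,G}  [new]
{B,C,D,E} --q--> {A,B,C,D,E,F,G}  [new]
{A,C,D,E,G} --p--> {A,B,C,D,E,G}  [seen]
{A,C,D,E,G} --q--> {A,B,C,D,E,F,G}  [seen]
{A,B,C,D,E} --p--> {A,B,C,D,E,G}  [seen]
{A,B,C,D,E} --q--> {A,B,C,D,E,F,G}  [seen]
{A,B,C,D,E,G} --p--> {A,B,C,D,E,G}  [seen]
{A,B,C,D,E,G} --q--> {A,B,C,D,E,F,G}  [seen]
{A,B,C,D,E,F,G} --p--> {A,B,C,D,E,G}  [seen]
{A,B,C,D,E,F,G} --q--> {A,B,C,D,E,F,G}  [seen]
Reachable DFA states: {A}, {A,D}, {B,C,D,E}, {A,C,D,E,G}, {A,B,C,D,E}, {A,B,C,D,E,G}, {A,B,C,D,E,F,G}.
{A,C,E,F,G} is not among them.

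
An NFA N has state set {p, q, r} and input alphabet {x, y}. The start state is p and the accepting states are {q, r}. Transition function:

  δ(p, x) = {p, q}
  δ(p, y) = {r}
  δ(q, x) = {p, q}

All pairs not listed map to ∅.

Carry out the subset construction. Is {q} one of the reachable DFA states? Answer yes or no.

Start state of the DFA: {p}.
{p} --x--> {p, q}  [new]
{p} --y--> {r}  [new]
{p, q} --x--> {p, q}  [seen]
{p, q} --y--> {r}  [seen]
{r} --x--> ∅  [new]
{r} --y--> ∅  [seen]
∅ --x--> ∅  [seen]
∅ --y--> ∅  [seen]
Reachable DFA states: {p}, {p, q}, {r}, ∅.
{q} is not among them.

no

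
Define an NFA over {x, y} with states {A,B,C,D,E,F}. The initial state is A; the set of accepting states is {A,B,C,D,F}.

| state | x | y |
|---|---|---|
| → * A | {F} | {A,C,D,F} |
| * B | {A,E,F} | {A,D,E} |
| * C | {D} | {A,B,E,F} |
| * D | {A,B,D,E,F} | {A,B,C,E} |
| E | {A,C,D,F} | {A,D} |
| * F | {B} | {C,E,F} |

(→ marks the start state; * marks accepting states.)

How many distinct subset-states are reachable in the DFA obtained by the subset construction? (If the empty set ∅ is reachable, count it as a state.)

11

Start state of the DFA: {A}.
{A} --x--> {F}  [new]
{A} --y--> {A,C,D,F}  [new]
{F} --x--> {B}  [new]
{F} --y--> {C,E,F}  [new]
{A,C,D,F} --x--> {A,B,D,E,F}  [new]
{A,C,D,F} --y--> {A,B,C,D,E,F}  [new]
{B} --x--> {A,E,F}  [new]
{B} --y--> {A,D,E}  [new]
{C,E,F} --x--> {A,B,C,D,F}  [new]
{C,E,F} --y--> {A,B,C,D,E,F}  [seen]
{A,B,D,E,F} --x--> {A,B,C,D,E,F}  [seen]
{A,B,D,E,F} --y--> {A,B,C,D,E,F}  [seen]
{A,B,C,D,E,F} --x--> {A,B,C,D,E,F}  [seen]
{A,B,C,D,E,F} --y--> {A,B,C,D,E,F}  [seen]
{A,E,F} --x--> {A,B,C,D,F}  [seen]
{A,E,F} --y--> {A,C,D,E,F}  [new]
{A,D,E} --x--> {A,B,C,D,E,F}  [seen]
{A,D,E} --y--> {A,B,C,D,E,F}  [seen]
{A,B,C,D,F} --x--> {A,B,D,E,F}  [seen]
{A,B,C,D,F} --y--> {A,B,C,D,E,F}  [seen]
{A,C,D,E,F} --x--> {A,B,C,D,E,F}  [seen]
{A,C,D,E,F} --y--> {A,B,C,D,E,F}  [seen]
Reachable DFA states: {A}, {F}, {A,C,D,F}, {B}, {C,E,F}, {A,B,D,E,F}, {A,B,C,D,E,F}, {A,E,F}, {A,D,E}, {A,B,C,D,F}, {A,C,D,E,F}.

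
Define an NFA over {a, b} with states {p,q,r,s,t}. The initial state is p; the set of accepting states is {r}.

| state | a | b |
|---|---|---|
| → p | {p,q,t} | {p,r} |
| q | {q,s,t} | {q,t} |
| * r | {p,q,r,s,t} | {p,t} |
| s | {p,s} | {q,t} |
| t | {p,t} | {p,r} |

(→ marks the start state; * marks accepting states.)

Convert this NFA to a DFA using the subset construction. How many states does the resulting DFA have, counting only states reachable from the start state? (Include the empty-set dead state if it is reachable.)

Start state of the DFA: {p}.
{p} --a--> {p,q,t}  [new]
{p} --b--> {p,r}  [new]
{p,q,t} --a--> {p,q,s,t}  [new]
{p,q,t} --b--> {p,q,r,t}  [new]
{p,r} --a--> {p,q,r,s,t}  [new]
{p,r} --b--> {p,r,t}  [new]
{p,q,s,t} --a--> {p,q,s,t}  [seen]
{p,q,s,t} --b--> {p,q,r,t}  [seen]
{p,q,r,t} --a--> {p,q,r,s,t}  [seen]
{p,q,r,t} --b--> {p,q,r,t}  [seen]
{p,q,r,s,t} --a--> {p,q,r,s,t}  [seen]
{p,q,r,s,t} --b--> {p,q,r,t}  [seen]
{p,r,t} --a--> {p,q,r,s,t}  [seen]
{p,r,t} --b--> {p,r,t}  [seen]
Reachable DFA states: {p}, {p,q,t}, {p,r}, {p,q,s,t}, {p,q,r,t}, {p,q,r,s,t}, {p,r,t}.

7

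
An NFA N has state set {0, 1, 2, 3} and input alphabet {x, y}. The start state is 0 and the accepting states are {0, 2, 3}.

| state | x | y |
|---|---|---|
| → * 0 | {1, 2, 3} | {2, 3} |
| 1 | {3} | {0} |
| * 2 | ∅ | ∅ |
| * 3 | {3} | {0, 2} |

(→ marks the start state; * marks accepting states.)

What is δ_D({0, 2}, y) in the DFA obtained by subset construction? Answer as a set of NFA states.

{2, 3}

δ(0,y) = {2, 3}; δ(2,y) = ∅.
Union: {2, 3}.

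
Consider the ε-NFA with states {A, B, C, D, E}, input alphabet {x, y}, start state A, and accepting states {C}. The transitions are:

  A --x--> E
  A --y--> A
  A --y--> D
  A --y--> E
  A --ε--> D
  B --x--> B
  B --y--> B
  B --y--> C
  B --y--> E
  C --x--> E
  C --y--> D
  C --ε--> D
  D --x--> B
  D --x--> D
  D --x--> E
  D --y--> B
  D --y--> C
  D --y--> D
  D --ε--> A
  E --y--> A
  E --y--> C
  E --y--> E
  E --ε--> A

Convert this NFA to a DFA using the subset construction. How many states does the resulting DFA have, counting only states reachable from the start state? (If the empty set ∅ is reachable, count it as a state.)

3

Start state of the DFA: {A, D} (ε-closure of the NFA start).
{A, D} --x--> {A, B, D, E}  [new]
{A, D} --y--> {A, B, C, D, E}  [new]
{A, B, D, E} --x--> {A, B, D, E}  [seen]
{A, B, D, E} --y--> {A, B, C, D, E}  [seen]
{A, B, C, D, E} --x--> {A, B, D, E}  [seen]
{A, B, C, D, E} --y--> {A, B, C, D, E}  [seen]
Reachable DFA states: {A, D}, {A, B, D, E}, {A, B, C, D, E}.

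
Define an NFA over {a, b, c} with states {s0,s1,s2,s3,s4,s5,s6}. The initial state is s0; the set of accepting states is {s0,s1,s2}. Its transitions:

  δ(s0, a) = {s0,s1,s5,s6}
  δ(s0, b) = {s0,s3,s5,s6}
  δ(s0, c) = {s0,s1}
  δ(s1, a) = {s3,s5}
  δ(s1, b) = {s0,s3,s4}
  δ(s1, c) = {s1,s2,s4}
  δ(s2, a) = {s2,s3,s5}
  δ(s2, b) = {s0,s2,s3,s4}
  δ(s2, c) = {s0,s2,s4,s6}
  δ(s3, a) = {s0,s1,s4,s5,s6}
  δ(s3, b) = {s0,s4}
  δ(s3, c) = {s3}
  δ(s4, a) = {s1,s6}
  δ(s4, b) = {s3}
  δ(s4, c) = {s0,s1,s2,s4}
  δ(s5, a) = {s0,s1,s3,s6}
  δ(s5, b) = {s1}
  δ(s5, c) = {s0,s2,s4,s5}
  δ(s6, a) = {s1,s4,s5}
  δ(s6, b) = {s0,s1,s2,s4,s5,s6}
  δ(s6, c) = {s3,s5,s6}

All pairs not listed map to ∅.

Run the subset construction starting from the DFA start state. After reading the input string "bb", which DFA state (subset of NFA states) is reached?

Start: {s0}.
δ(s0,b) = {s0,s3,s5,s6}.
Union: {s0,s3,s5,s6}.
After b: {s0,s3,s5,s6}.
δ(s0,b) = {s0,s3,s5,s6}; δ(s3,b) = {s0,s4}; δ(s5,b) = {s1}; δ(s6,b) = {s0,s1,s2,s4,s5,s6}.
Union: {s0,s1,s2,s3,s4,s5,s6}.
After b: {s0,s1,s2,s3,s4,s5,s6}.

{s0,s1,s2,s3,s4,s5,s6}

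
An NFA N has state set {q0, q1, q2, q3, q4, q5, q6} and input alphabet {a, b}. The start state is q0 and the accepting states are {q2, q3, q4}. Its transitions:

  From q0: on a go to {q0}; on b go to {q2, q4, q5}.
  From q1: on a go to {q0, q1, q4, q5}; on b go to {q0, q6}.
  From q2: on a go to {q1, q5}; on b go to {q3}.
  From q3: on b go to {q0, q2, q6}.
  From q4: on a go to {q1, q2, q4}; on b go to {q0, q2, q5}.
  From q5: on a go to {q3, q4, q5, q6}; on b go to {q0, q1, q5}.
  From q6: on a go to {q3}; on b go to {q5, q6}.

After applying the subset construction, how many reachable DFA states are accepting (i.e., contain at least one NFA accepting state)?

Start state of the DFA: {q0}.
{q0} --a--> {q0}  [seen]
{q0} --b--> {q2, q4, q5}  [new]
{q2, q4, q5} --a--> {q1, q2, q3, q4, q5, q6}  [new]
{q2, q4, q5} --b--> {q0, q1, q2, q3, q5}  [new]
{q1, q2, q3, q4, q5, q6} --a--> {q0, q1, q2, q3, q4, q5, q6}  [new]
{q1, q2, q3, q4, q5, q6} --b--> {q0, q1, q2, q3, q5, q6}  [new]
{q0, q1, q2, q3, q5} --a--> {q0, q1, q3, q4, q5, q6}  [new]
{q0, q1, q2, q3, q5} --b--> {q0, q1, q2, q3, q4, q5, q6}  [seen]
{q0, q1, q2, q3, q4, q5, q6} --a--> {q0, q1, q2, q3, q4, q5, q6}  [seen]
{q0, q1, q2, q3, q4, q5, q6} --b--> {q0, q1, q2, q3, q4, q5, q6}  [seen]
{q0, q1, q2, q3, q5, q6} --a--> {q0, q1, q3, q4, q5, q6}  [seen]
{q0, q1, q2, q3, q5, q6} --b--> {q0, q1, q2, q3, q4, q5, q6}  [seen]
{q0, q1, q3, q4, q5, q6} --a--> {q0, q1, q2, q3, q4, q5, q6}  [seen]
{q0, q1, q3, q4, q5, q6} --b--> {q0, q1, q2, q4, q5, q6}  [new]
{q0, q1, q2, q4, q5, q6} --a--> {q0, q1, q2, q3, q4, q5, q6}  [seen]
{q0, q1, q2, q4, q5, q6} --b--> {q0, q1, q2, q3, q4, q5, q6}  [seen]
Reachable DFA states: {q0}, {q2, q4, q5}, {q1, q2, q3, q4, q5, q6}, {q0, q1, q2, q3, q5}, {q0, q1, q2, q3, q4, q5, q6}, {q0, q1, q2, q3, q5, q6}, {q0, q1, q3, q4, q5, q6}, {q0, q1, q2, q4, q5, q6}.
Accepting DFA states (contain an NFA accepting state): {q2, q4, q5}, {q1, q2, q3, q4, q5, q6}, {q0, q1, q2, q3, q5}, {q0, q1, q2, q3, q4, q5, q6}, {q0, q1, q2, q3, q5, q6}, {q0, q1, q3, q4, q5, q6}, {q0, q1, q2, q4, q5, q6}.

7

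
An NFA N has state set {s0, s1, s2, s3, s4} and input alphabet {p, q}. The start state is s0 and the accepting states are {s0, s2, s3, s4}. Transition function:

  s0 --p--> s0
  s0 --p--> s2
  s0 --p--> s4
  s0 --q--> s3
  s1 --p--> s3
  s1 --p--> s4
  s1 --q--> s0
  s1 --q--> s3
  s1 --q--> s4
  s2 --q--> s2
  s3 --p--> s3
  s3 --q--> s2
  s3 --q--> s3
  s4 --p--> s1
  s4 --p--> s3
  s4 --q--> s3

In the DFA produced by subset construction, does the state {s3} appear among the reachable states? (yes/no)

Start state of the DFA: {s0}.
{s0} --p--> {s0, s2, s4}  [new]
{s0} --q--> {s3}  [new]
{s0, s2, s4} --p--> {s0, s1, s2, s3, s4}  [new]
{s0, s2, s4} --q--> {s2, s3}  [new]
{s3} --p--> {s3}  [seen]
{s3} --q--> {s2, s3}  [seen]
{s0, s1, s2, s3, s4} --p--> {s0, s1, s2, s3, s4}  [seen]
{s0, s1, s2, s3, s4} --q--> {s0, s2, s3, s4}  [new]
{s2, s3} --p--> {s3}  [seen]
{s2, s3} --q--> {s2, s3}  [seen]
{s0, s2, s3, s4} --p--> {s0, s1, s2, s3, s4}  [seen]
{s0, s2, s3, s4} --q--> {s2, s3}  [seen]
Reachable DFA states: {s0}, {s0, s2, s4}, {s3}, {s0, s1, s2, s3, s4}, {s2, s3}, {s0, s2, s3, s4}.
{s3} is among them.

yes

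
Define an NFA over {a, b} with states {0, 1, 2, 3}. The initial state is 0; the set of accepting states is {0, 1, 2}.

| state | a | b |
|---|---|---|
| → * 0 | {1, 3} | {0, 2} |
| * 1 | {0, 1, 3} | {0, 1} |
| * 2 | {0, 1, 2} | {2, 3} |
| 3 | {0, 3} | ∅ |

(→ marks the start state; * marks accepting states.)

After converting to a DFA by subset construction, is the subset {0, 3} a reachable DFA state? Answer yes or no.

no

Start state of the DFA: {0}.
{0} --a--> {1, 3}  [new]
{0} --b--> {0, 2}  [new]
{1, 3} --a--> {0, 1, 3}  [new]
{1, 3} --b--> {0, 1}  [new]
{0, 2} --a--> {0, 1, 2, 3}  [new]
{0, 2} --b--> {0, 2, 3}  [new]
{0, 1, 3} --a--> {0, 1, 3}  [seen]
{0, 1, 3} --b--> {0, 1, 2}  [new]
{0, 1} --a--> {0, 1, 3}  [seen]
{0, 1} --b--> {0, 1, 2}  [seen]
{0, 1, 2, 3} --a--> {0, 1, 2, 3}  [seen]
{0, 1, 2, 3} --b--> {0, 1, 2, 3}  [seen]
{0, 2, 3} --a--> {0, 1, 2, 3}  [seen]
{0, 2, 3} --b--> {0, 2, 3}  [seen]
{0, 1, 2} --a--> {0, 1, 2, 3}  [seen]
{0, 1, 2} --b--> {0, 1, 2, 3}  [seen]
Reachable DFA states: {0}, {1, 3}, {0, 2}, {0, 1, 3}, {0, 1}, {0, 1, 2, 3}, {0, 2, 3}, {0, 1, 2}.
{0, 3} is not among them.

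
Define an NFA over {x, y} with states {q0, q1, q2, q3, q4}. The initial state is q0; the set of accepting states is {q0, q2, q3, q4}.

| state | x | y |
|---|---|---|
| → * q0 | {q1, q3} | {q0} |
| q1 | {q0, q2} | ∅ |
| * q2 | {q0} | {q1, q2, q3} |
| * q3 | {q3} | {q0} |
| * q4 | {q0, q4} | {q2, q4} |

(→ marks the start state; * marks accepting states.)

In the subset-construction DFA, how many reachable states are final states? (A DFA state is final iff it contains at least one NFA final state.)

Start state of the DFA: {q0}.
{q0} --x--> {q1, q3}  [new]
{q0} --y--> {q0}  [seen]
{q1, q3} --x--> {q0, q2, q3}  [new]
{q1, q3} --y--> {q0}  [seen]
{q0, q2, q3} --x--> {q0, q1, q3}  [new]
{q0, q2, q3} --y--> {q0, q1, q2, q3}  [new]
{q0, q1, q3} --x--> {q0, q1, q2, q3}  [seen]
{q0, q1, q3} --y--> {q0}  [seen]
{q0, q1, q2, q3} --x--> {q0, q1, q2, q3}  [seen]
{q0, q1, q2, q3} --y--> {q0, q1, q2, q3}  [seen]
Reachable DFA states: {q0}, {q1, q3}, {q0, q2, q3}, {q0, q1, q3}, {q0, q1, q2, q3}.
Accepting DFA states (contain an NFA accepting state): {q0}, {q1, q3}, {q0, q2, q3}, {q0, q1, q3}, {q0, q1, q2, q3}.

5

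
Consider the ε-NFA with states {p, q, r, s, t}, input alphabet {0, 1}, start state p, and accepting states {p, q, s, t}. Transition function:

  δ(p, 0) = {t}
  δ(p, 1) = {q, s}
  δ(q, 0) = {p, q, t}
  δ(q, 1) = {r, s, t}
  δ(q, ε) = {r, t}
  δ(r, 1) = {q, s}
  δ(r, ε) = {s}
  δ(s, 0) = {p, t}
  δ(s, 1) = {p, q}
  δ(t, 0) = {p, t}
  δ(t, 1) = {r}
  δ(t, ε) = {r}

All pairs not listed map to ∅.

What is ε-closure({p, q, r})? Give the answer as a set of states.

Begin with {p, q, r}.
q →ε {r, t}; add t.
r →ε {s}; add s.
ε-closure = {p, q, r, s, t}.

{p, q, r, s, t}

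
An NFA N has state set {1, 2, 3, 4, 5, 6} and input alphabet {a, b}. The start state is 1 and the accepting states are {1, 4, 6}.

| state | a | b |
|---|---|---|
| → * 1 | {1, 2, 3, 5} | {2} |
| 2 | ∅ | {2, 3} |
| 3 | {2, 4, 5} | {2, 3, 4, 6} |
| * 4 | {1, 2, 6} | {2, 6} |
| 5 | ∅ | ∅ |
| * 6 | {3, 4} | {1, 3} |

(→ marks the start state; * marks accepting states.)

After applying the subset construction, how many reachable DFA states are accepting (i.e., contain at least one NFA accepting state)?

13

Start state of the DFA: {1}.
{1} --a--> {1, 2, 3, 5}  [new]
{1} --b--> {2}  [new]
{1, 2, 3, 5} --a--> {1, 2, 3, 4, 5}  [new]
{1, 2, 3, 5} --b--> {2, 3, 4, 6}  [new]
{2} --a--> ∅  [new]
{2} --b--> {2, 3}  [new]
{1, 2, 3, 4, 5} --a--> {1, 2, 3, 4, 5, 6}  [new]
{1, 2, 3, 4, 5} --b--> {2, 3, 4, 6}  [seen]
{2, 3, 4, 6} --a--> {1, 2, 3, 4, 5, 6}  [seen]
{2, 3, 4, 6} --b--> {1, 2, 3, 4, 6}  [new]
∅ --a--> ∅  [seen]
∅ --b--> ∅  [seen]
{2, 3} --a--> {2, 4, 5}  [new]
{2, 3} --b--> {2, 3, 4, 6}  [seen]
{1, 2, 3, 4, 5, 6} --a--> {1, 2, 3, 4, 5, 6}  [seen]
{1, 2, 3, 4, 5, 6} --b--> {1, 2, 3, 4, 6}  [seen]
{1, 2, 3, 4, 6} --a--> {1, 2, 3, 4, 5, 6}  [seen]
{1, 2, 3, 4, 6} --b--> {1, 2, 3, 4, 6}  [seen]
{2, 4, 5} --a--> {1, 2, 6}  [new]
{2, 4, 5} --b--> {2, 3, 6}  [new]
{1, 2, 6} --a--> {1, 2, 3, 4, 5}  [seen]
{1, 2, 6} --b--> {1, 2, 3}  [new]
{2, 3, 6} --a--> {2, 3, 4, 5}  [new]
{2, 3, 6} --b--> {1, 2, 3, 4, 6}  [seen]
{1, 2, 3} --a--> {1, 2, 3, 4, 5}  [seen]
{1, 2, 3} --b--> {2, 3, 4, 6}  [seen]
{2, 3, 4, 5} --a--> {1, 2, 4, 5, 6}  [new]
{2, 3, 4, 5} --b--> {2, 3, 4, 6}  [seen]
{1, 2, 4, 5, 6} --a--> {1, 2, 3, 4, 5, 6}  [seen]
{1, 2, 4, 5, 6} --b--> {1, 2, 3, 6}  [new]
{1, 2, 3, 6} --a--> {1, 2, 3, 4, 5}  [seen]
{1, 2, 3, 6} --b--> {1, 2, 3, 4, 6}  [seen]
Reachable DFA states: {1}, {1, 2, 3, 5}, {2}, {1, 2, 3, 4, 5}, {2, 3, 4, 6}, ∅, {2, 3}, {1, 2, 3, 4, 5, 6}, {1, 2, 3, 4, 6}, {2, 4, 5}, {1, 2, 6}, {2, 3, 6}, {1, 2, 3}, {2, 3, 4, 5}, {1, 2, 4, 5, 6}, {1, 2, 3, 6}.
Accepting DFA states (contain an NFA accepting state): {1}, {1, 2, 3, 5}, {1, 2, 3, 4, 5}, {2, 3, 4, 6}, {1, 2, 3, 4, 5, 6}, {1, 2, 3, 4, 6}, {2, 4, 5}, {1, 2, 6}, {2, 3, 6}, {1, 2, 3}, {2, 3, 4, 5}, {1, 2, 4, 5, 6}, {1, 2, 3, 6}.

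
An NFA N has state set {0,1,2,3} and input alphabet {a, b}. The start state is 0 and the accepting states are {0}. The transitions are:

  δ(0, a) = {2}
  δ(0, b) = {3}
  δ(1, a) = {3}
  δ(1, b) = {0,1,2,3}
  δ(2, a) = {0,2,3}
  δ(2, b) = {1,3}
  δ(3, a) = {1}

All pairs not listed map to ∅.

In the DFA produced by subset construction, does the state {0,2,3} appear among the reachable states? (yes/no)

yes

Start state of the DFA: {0}.
{0} --a--> {2}  [new]
{0} --b--> {3}  [new]
{2} --a--> {0,2,3}  [new]
{2} --b--> {1,3}  [new]
{3} --a--> {1}  [new]
{3} --b--> ∅  [new]
{0,2,3} --a--> {0,1,2,3}  [new]
{0,2,3} --b--> {1,3}  [seen]
{1,3} --a--> {1,3}  [seen]
{1,3} --b--> {0,1,2,3}  [seen]
{1} --a--> {3}  [seen]
{1} --b--> {0,1,2,3}  [seen]
∅ --a--> ∅  [seen]
∅ --b--> ∅  [seen]
{0,1,2,3} --a--> {0,1,2,3}  [seen]
{0,1,2,3} --b--> {0,1,2,3}  [seen]
Reachable DFA states: {0}, {2}, {3}, {0,2,3}, {1,3}, {1}, ∅, {0,1,2,3}.
{0,2,3} is among them.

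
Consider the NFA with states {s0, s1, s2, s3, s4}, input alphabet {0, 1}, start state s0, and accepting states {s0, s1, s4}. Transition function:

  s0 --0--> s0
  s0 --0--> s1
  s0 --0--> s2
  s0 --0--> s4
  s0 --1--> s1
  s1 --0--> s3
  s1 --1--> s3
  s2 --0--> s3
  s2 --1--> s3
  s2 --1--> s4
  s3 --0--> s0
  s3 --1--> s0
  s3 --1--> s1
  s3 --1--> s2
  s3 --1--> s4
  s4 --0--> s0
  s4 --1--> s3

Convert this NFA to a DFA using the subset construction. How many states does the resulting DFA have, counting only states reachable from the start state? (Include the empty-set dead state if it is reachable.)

Start state of the DFA: {s0}.
{s0} --0--> {s0, s1, s2, s4}  [new]
{s0} --1--> {s1}  [new]
{s0, s1, s2, s4} --0--> {s0, s1, s2, s3, s4}  [new]
{s0, s1, s2, s4} --1--> {s1, s3, s4}  [new]
{s1} --0--> {s3}  [new]
{s1} --1--> {s3}  [seen]
{s0, s1, s2, s3, s4} --0--> {s0, s1, s2, s3, s4}  [seen]
{s0, s1, s2, s3, s4} --1--> {s0, s1, s2, s3, s4}  [seen]
{s1, s3, s4} --0--> {s0, s3}  [new]
{s1, s3, s4} --1--> {s0, s1, s2, s3, s4}  [seen]
{s3} --0--> {s0}  [seen]
{s3} --1--> {s0, s1, s2, s4}  [seen]
{s0, s3} --0--> {s0, s1, s2, s4}  [seen]
{s0, s3} --1--> {s0, s1, s2, s4}  [seen]
Reachable DFA states: {s0}, {s0, s1, s2, s4}, {s1}, {s0, s1, s2, s3, s4}, {s1, s3, s4}, {s3}, {s0, s3}.

7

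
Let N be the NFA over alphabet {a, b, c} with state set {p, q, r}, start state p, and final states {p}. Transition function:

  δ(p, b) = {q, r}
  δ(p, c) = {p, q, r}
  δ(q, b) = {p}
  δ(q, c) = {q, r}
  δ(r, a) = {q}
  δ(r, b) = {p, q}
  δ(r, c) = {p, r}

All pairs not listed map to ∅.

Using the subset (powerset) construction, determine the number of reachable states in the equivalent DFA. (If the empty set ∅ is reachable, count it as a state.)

6

Start state of the DFA: {p}.
{p} --a--> ∅  [new]
{p} --b--> {q, r}  [new]
{p} --c--> {p, q, r}  [new]
∅ --a--> ∅  [seen]
∅ --b--> ∅  [seen]
∅ --c--> ∅  [seen]
{q, r} --a--> {q}  [new]
{q, r} --b--> {p, q}  [new]
{q, r} --c--> {p, q, r}  [seen]
{p, q, r} --a--> {q}  [seen]
{p, q, r} --b--> {p, q, r}  [seen]
{p, q, r} --c--> {p, q, r}  [seen]
{q} --a--> ∅  [seen]
{q} --b--> {p}  [seen]
{q} --c--> {q, r}  [seen]
{p, q} --a--> ∅  [seen]
{p, q} --b--> {p, q, r}  [seen]
{p, q} --c--> {p, q, r}  [seen]
Reachable DFA states: {p}, ∅, {q, r}, {p, q, r}, {q}, {p, q}.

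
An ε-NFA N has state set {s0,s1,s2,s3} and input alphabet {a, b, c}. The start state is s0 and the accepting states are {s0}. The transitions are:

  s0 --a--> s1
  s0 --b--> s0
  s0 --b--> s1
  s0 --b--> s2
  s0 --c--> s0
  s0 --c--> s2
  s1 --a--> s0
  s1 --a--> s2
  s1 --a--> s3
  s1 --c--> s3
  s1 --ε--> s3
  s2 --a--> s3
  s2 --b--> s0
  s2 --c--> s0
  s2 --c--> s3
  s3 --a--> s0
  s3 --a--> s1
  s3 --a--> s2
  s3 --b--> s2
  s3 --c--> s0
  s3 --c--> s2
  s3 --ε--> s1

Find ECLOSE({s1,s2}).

{s1,s2,s3}

Begin with {s1,s2}.
s1 →ε {s3}; add s3.
ε-closure = {s1,s2,s3}.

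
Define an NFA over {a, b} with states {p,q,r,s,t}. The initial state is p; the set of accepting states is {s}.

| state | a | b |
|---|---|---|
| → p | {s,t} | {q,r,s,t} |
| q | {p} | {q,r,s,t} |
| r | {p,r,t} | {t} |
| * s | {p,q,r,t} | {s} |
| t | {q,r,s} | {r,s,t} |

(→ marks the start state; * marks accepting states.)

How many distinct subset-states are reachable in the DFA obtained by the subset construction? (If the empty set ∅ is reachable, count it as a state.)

5

Start state of the DFA: {p}.
{p} --a--> {s,t}  [new]
{p} --b--> {q,r,s,t}  [new]
{s,t} --a--> {p,q,r,s,t}  [new]
{s,t} --b--> {r,s,t}  [new]
{q,r,s,t} --a--> {p,q,r,s,t}  [seen]
{q,r,s,t} --b--> {q,r,s,t}  [seen]
{p,q,r,s,t} --a--> {p,q,r,s,t}  [seen]
{p,q,r,s,t} --b--> {q,r,s,t}  [seen]
{r,s,t} --a--> {p,q,r,s,t}  [seen]
{r,s,t} --b--> {r,s,t}  [seen]
Reachable DFA states: {p}, {s,t}, {q,r,s,t}, {p,q,r,s,t}, {r,s,t}.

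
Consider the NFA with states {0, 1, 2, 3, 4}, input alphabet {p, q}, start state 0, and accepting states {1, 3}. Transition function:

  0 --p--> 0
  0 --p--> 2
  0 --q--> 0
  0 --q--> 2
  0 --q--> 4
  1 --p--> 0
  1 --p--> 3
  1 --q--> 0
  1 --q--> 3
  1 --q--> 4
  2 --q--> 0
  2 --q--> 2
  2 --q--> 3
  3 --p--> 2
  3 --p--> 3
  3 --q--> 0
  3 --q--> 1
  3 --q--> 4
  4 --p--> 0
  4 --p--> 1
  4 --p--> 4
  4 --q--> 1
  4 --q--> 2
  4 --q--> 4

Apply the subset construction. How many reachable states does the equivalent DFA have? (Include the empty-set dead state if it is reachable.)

Start state of the DFA: {0}.
{0} --p--> {0, 2}  [new]
{0} --q--> {0, 2, 4}  [new]
{0, 2} --p--> {0, 2}  [seen]
{0, 2} --q--> {0, 2, 3, 4}  [new]
{0, 2, 4} --p--> {0, 1, 2, 4}  [new]
{0, 2, 4} --q--> {0, 1, 2, 3, 4}  [new]
{0, 2, 3, 4} --p--> {0, 1, 2, 3, 4}  [seen]
{0, 2, 3, 4} --q--> {0, 1, 2, 3, 4}  [seen]
{0, 1, 2, 4} --p--> {0, 1, 2, 3, 4}  [seen]
{0, 1, 2, 4} --q--> {0, 1, 2, 3, 4}  [seen]
{0, 1, 2, 3, 4} --p--> {0, 1, 2, 3, 4}  [seen]
{0, 1, 2, 3, 4} --q--> {0, 1, 2, 3, 4}  [seen]
Reachable DFA states: {0}, {0, 2}, {0, 2, 4}, {0, 2, 3, 4}, {0, 1, 2, 4}, {0, 1, 2, 3, 4}.

6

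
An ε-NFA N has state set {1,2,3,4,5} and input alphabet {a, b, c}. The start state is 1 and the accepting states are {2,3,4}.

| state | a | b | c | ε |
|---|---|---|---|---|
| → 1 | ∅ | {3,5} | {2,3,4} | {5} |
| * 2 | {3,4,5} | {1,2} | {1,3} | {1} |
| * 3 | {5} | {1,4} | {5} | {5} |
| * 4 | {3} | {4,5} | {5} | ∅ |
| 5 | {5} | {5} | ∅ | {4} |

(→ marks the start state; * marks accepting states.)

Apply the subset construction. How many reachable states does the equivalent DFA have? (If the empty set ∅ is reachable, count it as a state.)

4

Start state of the DFA: {1,4,5} (ε-closure of the NFA start).
{1,4,5} --a--> {3,4,5}  [new]
{1,4,5} --b--> {3,4,5}  [seen]
{1,4,5} --c--> {1,2,3,4,5}  [new]
{3,4,5} --a--> {3,4,5}  [seen]
{3,4,5} --b--> {1,4,5}  [seen]
{3,4,5} --c--> {4,5}  [new]
{1,2,3,4,5} --a--> {3,4,5}  [seen]
{1,2,3,4,5} --b--> {1,2,3,4,5}  [seen]
{1,2,3,4,5} --c--> {1,2,3,4,5}  [seen]
{4,5} --a--> {3,4,5}  [seen]
{4,5} --b--> {4,5}  [seen]
{4,5} --c--> {4,5}  [seen]
Reachable DFA states: {1,4,5}, {3,4,5}, {1,2,3,4,5}, {4,5}.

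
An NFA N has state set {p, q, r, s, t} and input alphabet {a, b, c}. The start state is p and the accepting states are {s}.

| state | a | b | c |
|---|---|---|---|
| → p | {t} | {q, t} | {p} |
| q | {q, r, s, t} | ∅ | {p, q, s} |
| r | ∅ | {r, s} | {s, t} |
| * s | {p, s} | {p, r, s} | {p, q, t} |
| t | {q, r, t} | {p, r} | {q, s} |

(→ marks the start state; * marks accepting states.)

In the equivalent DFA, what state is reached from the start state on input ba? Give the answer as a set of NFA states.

Start: {p}.
δ(p,b) = {q, t}.
Union: {q, t}.
After b: {q, t}.
δ(q,a) = {q, r, s, t}; δ(t,a) = {q, r, t}.
Union: {q, r, s, t}.
After a: {q, r, s, t}.

{q, r, s, t}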